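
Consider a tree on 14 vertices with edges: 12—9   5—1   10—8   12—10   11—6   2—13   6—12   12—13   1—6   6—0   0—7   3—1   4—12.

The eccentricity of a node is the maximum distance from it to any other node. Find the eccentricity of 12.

The node farthest from 12 is 5 (7, 3 also at distance 3), via 12–6–1–5 — 3 edges.

3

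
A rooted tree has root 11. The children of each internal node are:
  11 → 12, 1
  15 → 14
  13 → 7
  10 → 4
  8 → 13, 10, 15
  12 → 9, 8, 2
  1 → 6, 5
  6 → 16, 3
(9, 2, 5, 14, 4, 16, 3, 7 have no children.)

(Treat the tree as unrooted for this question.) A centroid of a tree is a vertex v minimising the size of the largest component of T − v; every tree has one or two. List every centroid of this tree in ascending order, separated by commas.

Removing 12 splits the tree into components of sizes 7, 6, 1, 1; the largest is 7 ≤ ⌊16/2⌋ = 8.
Every other node leaves some component of size > 8, so the centroid is unique.

12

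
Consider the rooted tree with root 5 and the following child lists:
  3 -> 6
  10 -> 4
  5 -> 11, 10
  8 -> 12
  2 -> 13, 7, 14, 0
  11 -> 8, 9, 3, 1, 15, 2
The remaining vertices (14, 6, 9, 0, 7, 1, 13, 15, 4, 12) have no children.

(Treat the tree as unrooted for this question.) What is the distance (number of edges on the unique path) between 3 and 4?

The path is 3 - 11 - 5 - 10 - 4, which has 4 edges.

4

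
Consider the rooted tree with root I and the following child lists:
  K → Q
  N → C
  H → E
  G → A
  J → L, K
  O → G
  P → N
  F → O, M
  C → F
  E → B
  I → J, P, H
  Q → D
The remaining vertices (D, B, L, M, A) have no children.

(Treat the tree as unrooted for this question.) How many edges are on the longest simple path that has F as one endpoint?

The node farthest from F is D, via F – C – N – P – I – J – K – Q – D — 8 edges.

8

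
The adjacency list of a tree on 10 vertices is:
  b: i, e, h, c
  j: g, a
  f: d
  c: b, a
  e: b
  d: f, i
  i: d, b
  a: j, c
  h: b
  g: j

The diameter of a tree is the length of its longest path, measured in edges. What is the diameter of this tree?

7

Starting from f, a farthest node is g at distance 7.
One longest path: f–d–i–b–c–a–j–g.
So the diameter is 7.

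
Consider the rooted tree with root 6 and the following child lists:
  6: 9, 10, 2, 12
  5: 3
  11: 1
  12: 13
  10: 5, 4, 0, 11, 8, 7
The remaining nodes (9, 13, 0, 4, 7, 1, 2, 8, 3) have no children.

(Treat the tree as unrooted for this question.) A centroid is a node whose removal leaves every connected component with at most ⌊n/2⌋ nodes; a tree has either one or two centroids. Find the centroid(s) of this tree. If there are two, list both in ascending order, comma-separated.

10

Delete 10: the remaining components have sizes 5, 2, 2, 1, 1, 1, 1. Max 5 ≤ 7, so 10 is a centroid.
Every other node leaves some component of size > 7, so the centroid is unique.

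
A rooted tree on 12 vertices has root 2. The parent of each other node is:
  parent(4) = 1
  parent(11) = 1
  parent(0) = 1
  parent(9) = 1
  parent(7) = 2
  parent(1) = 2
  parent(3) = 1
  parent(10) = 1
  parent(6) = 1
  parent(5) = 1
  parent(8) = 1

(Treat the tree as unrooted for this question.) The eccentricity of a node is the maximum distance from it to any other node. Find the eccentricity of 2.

A farthest node from 2 is 5 (8, 0, 6, 4, 3, 9, 11, 10 also at distance 2).
The path 2–1–5 has 2 edges.

2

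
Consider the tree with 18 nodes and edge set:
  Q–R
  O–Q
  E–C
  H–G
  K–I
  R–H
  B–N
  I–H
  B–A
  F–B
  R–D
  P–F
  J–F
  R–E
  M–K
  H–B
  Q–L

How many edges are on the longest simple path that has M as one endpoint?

A farthest node from M is L (O, P, C, J also at distance 6).
The path M-K-I-H-R-Q-L has 6 edges.

6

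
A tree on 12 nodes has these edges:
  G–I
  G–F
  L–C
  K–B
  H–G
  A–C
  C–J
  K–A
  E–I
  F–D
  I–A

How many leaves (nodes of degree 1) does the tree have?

6

Degree-1 nodes: B, D, E, H, J, L — 6 of them.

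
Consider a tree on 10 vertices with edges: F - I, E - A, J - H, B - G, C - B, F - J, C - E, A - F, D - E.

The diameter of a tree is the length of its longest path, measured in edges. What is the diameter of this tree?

7

A longest path is H - J - F - A - E - C - B - G, with 7 edges.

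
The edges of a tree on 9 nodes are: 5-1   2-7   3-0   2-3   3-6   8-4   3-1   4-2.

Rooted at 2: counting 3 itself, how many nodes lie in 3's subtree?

3's subtree: {3, 6, 0, 1, 5}, size 5.

5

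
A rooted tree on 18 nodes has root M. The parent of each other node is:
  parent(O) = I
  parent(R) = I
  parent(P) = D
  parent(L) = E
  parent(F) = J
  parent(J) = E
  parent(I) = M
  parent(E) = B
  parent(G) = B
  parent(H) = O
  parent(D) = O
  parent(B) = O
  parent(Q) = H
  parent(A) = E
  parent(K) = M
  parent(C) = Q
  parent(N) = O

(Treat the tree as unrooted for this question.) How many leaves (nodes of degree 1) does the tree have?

9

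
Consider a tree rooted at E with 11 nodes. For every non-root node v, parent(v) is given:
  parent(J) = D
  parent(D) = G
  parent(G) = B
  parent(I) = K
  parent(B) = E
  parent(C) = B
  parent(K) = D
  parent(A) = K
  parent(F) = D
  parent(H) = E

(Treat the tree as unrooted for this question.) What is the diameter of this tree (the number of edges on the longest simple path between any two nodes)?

A longest path is H-E-B-G-D-K-A, with 6 edges.

6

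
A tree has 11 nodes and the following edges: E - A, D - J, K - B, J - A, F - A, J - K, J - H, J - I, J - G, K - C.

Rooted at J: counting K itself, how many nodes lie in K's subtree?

3

Descendants of K (including itself): K, C, B. That's 3.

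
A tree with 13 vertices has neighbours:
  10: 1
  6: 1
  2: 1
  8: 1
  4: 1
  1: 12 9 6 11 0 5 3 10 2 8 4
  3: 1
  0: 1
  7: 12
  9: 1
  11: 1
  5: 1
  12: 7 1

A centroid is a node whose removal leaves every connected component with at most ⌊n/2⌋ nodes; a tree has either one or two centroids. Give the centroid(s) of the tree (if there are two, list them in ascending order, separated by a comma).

Delete 1: the remaining components have sizes 2, 1, 1, 1, 1, 1, 1, 1, 1, 1, 1. Max 2 ≤ 6, so 1 is a centroid.
No neighbour of 1 does as well, so 1 is the unique centroid.

1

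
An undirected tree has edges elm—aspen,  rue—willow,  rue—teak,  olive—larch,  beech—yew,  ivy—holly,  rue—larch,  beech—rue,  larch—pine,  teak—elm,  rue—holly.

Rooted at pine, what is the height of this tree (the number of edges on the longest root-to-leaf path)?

5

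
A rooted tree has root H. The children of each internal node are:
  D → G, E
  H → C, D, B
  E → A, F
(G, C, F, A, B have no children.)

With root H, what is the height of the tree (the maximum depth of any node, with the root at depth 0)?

3

The longest root-to-leaf path is H-D-E-A (3 edges).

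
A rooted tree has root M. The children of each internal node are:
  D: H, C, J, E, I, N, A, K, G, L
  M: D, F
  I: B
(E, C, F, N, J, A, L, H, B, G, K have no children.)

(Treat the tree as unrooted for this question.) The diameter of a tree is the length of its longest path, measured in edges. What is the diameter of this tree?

4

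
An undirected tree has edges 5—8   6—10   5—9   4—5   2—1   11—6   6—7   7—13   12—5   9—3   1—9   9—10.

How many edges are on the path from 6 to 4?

4

6 – 10 – 9 – 5 – 4: 4 edges.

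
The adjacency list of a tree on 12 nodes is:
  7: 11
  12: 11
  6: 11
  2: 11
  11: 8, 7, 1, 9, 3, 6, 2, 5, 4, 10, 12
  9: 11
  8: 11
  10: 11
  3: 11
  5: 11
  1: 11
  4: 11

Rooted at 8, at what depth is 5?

2

Climbing from 5 to the root: 5–11–8. That's 2 steps.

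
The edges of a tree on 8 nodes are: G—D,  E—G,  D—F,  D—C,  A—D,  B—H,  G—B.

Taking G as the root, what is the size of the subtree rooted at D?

The subtree rooted at D contains: D, A, F, C — 4 nodes.

4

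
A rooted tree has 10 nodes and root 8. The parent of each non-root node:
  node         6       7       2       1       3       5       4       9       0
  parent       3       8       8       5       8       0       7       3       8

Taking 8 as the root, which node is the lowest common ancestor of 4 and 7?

7

Ancestors of 4 (toward the root): 4, 7, 8.
Ancestors of 7: 7, 8.
The deepest node appearing in both lists is 7.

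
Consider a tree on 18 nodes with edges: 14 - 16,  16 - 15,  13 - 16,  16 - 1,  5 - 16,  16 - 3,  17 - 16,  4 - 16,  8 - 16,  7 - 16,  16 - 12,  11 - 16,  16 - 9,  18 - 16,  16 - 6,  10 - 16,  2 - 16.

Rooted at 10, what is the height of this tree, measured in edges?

2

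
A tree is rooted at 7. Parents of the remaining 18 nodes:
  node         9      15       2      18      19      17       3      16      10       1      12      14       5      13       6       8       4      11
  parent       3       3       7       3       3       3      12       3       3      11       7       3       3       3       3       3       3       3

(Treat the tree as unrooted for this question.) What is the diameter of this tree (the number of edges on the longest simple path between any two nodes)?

BFS from 2 reaches 1 last, at distance 5; BFS from 1 confirms no node is farther.
Path: 2 – 7 – 12 – 3 – 11 – 1.

5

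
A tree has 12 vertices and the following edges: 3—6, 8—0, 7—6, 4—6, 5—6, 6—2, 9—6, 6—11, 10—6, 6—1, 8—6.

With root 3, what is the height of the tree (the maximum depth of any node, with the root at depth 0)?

A deepest node is 0, reached by 3-6-8-0.
That path has 3 edges, so the height is 3.

3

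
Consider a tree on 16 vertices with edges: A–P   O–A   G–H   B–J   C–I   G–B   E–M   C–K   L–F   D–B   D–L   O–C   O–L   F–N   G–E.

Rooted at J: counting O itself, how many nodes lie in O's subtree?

6

O's subtree: {O, A, C, P, I, K}, size 6.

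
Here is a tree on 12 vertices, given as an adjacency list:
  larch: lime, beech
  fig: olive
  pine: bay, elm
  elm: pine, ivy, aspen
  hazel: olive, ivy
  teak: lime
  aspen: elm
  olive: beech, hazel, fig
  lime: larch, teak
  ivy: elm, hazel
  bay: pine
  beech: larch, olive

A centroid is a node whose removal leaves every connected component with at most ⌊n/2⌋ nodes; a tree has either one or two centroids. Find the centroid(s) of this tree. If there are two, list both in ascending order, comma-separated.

If olive is removed the pieces have sizes 6, 4, 1, all ≤ ⌊12/2⌋ = 6.
Its neighbour hazel also leaves a largest component of size 6, so both are centroids.

hazel, olive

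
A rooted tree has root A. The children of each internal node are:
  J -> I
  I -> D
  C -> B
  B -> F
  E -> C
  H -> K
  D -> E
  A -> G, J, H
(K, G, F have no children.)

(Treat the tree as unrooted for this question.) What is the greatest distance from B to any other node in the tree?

8

A farthest node from B is K.
The path B–C–E–D–I–J–A–H–K has 8 edges.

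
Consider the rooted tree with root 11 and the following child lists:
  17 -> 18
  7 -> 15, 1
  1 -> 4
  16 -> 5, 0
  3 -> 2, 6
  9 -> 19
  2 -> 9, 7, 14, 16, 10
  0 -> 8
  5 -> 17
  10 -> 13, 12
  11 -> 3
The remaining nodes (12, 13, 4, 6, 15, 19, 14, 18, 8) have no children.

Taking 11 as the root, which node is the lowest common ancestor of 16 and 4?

2

Path 16→root: 16 2 3 11; path 4→root: 4 1 7 2 3 11.
First common node: 2.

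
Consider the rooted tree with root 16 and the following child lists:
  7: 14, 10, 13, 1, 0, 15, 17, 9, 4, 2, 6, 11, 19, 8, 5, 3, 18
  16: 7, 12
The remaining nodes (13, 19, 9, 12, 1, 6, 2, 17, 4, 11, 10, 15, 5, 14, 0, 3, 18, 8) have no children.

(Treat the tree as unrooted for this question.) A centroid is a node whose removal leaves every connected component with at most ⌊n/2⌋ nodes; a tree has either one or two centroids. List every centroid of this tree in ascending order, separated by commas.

7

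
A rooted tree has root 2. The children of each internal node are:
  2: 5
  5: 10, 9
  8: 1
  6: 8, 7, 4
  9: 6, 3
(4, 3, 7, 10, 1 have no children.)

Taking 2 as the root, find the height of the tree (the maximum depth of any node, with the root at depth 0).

5

1 sits deepest: 2–5–9–6–8–1 — 5 edges from the root.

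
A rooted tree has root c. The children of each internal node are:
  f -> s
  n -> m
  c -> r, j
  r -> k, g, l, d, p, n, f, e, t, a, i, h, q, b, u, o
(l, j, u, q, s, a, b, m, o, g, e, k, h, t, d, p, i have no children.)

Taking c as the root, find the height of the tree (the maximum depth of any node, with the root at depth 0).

The longest root-to-leaf path is c-r-f-s (3 edges).

3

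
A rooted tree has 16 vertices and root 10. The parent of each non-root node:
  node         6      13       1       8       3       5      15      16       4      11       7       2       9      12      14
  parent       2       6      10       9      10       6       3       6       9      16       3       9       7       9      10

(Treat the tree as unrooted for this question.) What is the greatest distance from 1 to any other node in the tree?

Distances from 1 peak at 8, attained at 11.
1–10–3–7–9–2–6–16–11

8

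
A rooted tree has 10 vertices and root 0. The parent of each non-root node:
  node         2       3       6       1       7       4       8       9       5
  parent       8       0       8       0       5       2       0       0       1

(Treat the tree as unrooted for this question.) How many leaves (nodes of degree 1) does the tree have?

5

The leaves are 3, 4, 6, 7, 9.
That is 5 leaves.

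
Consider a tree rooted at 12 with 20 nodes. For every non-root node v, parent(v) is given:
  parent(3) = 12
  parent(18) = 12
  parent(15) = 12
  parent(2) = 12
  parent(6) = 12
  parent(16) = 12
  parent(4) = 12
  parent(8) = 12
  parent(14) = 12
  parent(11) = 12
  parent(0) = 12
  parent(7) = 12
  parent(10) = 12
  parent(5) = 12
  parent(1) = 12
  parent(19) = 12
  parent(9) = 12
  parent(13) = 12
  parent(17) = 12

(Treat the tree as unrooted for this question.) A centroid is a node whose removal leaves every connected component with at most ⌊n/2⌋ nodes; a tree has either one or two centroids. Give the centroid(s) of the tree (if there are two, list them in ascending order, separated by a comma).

12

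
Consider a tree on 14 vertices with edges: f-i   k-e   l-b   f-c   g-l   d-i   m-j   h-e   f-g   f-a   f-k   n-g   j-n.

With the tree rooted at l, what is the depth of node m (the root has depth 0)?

Path from l to m: l – g – n – j – m, which has 4 edges.

4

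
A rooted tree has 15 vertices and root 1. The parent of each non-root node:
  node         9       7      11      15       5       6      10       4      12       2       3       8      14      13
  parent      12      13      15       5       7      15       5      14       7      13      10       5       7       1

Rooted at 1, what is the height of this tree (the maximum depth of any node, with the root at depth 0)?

5

A deepest node is 6, reached by 1 → 13 → 7 → 5 → 15 → 6.
That path has 5 edges, so the height is 5.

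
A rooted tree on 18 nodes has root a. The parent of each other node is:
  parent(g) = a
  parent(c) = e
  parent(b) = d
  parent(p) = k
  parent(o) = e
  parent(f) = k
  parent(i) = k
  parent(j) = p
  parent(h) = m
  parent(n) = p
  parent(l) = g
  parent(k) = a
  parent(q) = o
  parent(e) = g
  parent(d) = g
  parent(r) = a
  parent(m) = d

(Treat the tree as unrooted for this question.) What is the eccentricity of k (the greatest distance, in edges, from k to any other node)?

5

Distances from k peak at 5, attained at q (h also at distance 5).
k – a – g – e – o – q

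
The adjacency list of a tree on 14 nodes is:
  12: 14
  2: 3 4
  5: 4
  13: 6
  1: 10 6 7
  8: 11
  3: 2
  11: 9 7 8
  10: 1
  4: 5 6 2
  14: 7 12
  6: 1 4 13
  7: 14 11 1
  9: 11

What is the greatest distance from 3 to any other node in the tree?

7

A farthest node from 3 is 8 (12, 9 also at distance 7).
The path 3 – 2 – 4 – 6 – 1 – 7 – 11 – 8 has 7 edges.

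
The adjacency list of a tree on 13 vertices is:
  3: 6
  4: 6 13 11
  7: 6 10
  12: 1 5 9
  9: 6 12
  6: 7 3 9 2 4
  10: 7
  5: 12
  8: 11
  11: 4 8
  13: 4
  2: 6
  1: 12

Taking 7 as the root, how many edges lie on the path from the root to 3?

Path from 7 to 3: 7 → 6 → 3, which has 2 edges.

2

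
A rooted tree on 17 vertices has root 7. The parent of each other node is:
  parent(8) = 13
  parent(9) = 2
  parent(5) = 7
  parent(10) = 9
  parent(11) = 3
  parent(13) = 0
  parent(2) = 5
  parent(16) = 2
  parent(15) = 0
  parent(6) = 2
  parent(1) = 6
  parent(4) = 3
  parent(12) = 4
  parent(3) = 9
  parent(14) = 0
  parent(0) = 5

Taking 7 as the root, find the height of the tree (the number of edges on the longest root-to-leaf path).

6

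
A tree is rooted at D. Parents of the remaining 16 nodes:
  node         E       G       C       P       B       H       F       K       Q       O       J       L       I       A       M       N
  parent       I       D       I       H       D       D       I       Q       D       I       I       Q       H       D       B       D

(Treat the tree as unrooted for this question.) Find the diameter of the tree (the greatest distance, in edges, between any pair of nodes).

A longest path is K - Q - D - H - I - E, with 5 edges.

5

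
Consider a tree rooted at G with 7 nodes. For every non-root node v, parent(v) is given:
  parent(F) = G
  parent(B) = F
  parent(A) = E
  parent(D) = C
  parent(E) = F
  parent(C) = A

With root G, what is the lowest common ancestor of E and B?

Path E→root: E F G; path B→root: B F G.
First common node: F.

F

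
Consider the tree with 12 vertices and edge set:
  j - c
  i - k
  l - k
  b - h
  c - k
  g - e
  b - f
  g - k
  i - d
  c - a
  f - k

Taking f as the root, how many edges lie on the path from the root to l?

Path from f to l: f → k → l, which has 2 edges.

2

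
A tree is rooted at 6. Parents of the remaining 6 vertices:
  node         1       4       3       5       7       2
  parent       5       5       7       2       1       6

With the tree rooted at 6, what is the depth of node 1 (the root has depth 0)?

3

Path from 6 to 1: 6–2–5–1, which has 3 edges.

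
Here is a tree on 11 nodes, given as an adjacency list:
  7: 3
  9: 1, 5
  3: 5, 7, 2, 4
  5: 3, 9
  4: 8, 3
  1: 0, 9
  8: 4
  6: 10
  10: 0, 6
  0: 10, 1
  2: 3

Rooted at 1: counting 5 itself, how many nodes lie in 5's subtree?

6

The subtree rooted at 5 contains: 5, 3, 4, 7, 2, 8 — 6 nodes.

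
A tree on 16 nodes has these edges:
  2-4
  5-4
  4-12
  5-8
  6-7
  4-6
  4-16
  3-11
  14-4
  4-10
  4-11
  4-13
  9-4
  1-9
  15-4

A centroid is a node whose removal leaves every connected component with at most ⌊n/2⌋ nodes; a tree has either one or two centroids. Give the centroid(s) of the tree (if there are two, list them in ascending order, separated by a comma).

4

If 4 is removed the pieces have sizes 2, 2, 2, 2, 1, 1, 1, 1, 1, 1, 1, all ≤ ⌊16/2⌋ = 8.
No neighbour of 4 does as well, so 4 is the unique centroid.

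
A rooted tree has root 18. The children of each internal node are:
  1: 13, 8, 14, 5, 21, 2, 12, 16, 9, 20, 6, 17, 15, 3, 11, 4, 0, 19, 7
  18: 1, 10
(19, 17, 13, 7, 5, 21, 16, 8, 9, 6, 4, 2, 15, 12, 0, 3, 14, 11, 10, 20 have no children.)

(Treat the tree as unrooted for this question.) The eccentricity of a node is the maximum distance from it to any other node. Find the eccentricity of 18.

A farthest node from 18 is 14 (15, 5, 16, 6, 4, 12, 19, 3, 21, 13, 17, 7, 20, 2, 9, 0, 11, 8 also at distance 2).
The path 18 – 1 – 14 has 2 edges.

2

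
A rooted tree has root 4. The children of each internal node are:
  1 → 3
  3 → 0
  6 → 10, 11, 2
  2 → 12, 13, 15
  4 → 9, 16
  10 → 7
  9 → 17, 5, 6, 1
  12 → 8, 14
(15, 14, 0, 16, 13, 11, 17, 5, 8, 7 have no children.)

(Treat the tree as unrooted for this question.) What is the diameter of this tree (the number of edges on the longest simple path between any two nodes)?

BFS from 0 reaches 14 last, at distance 7; BFS from 14 confirms no node is farther.
Path: 0–3–1–9–6–2–12–14.

7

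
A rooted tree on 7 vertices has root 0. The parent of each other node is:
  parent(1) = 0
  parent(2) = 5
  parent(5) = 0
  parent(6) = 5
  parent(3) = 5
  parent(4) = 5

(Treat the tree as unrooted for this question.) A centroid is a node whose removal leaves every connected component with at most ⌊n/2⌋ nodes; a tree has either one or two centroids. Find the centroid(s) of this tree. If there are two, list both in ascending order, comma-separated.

If 5 is removed the pieces have sizes 2, 1, 1, 1, 1, all ≤ ⌊7/2⌋ = 3.
Every other node leaves some component of size > 3, so the centroid is unique.

5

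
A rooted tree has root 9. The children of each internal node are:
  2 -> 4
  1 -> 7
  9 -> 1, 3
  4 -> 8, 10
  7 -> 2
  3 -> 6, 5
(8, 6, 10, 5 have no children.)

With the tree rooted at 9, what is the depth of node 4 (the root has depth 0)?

9 – 1 – 7 – 2 – 4 — 4 edges.

4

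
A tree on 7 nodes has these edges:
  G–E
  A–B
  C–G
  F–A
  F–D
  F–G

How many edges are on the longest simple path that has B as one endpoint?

A farthest node from B is E (C also at distance 4).
The path B-A-F-G-E has 4 edges.

4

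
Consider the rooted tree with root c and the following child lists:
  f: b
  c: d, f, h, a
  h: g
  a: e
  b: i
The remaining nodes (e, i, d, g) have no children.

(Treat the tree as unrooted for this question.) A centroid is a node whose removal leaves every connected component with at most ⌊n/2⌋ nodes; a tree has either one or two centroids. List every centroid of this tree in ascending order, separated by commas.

Removing c splits the tree into components of sizes 3, 2, 2, 1; the largest is 3 ≤ ⌊9/2⌋ = 4.
Every other node leaves some component of size > 4, so the centroid is unique.

c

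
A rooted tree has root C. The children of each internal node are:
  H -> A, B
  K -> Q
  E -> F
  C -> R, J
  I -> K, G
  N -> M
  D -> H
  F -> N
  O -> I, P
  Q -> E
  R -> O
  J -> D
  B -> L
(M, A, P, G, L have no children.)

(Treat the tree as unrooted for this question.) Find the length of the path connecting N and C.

N–F–E–Q–K–I–O–R–C: 8 edges.

8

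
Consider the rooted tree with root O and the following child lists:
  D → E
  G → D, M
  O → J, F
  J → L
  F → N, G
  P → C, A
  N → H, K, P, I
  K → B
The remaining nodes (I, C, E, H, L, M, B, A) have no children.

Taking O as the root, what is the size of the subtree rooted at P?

3

P's subtree: {P, A, C}, size 3.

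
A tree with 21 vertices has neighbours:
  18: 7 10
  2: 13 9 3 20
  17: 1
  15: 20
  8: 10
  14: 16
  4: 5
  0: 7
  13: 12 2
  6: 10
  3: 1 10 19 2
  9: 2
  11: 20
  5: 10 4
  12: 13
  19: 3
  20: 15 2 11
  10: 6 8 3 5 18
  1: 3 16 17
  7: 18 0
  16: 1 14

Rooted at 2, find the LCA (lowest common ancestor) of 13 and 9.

Ancestors of 13 (toward the root): 13, 2.
Ancestors of 9: 9, 2.
The deepest node appearing in both lists is 2.

2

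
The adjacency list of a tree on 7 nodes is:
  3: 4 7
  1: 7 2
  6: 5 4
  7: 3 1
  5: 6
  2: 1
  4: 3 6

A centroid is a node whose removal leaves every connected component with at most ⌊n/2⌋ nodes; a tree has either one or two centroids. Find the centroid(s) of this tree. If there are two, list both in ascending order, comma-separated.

3

Removing 3 splits the tree into components of sizes 3, 3; the largest is 3 ≤ ⌊7/2⌋ = 3.
Every other node leaves some component of size > 3, so the centroid is unique.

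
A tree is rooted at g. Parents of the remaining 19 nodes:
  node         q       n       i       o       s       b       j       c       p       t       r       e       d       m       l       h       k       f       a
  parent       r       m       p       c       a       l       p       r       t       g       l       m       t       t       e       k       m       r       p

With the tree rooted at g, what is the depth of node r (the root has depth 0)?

5

g → t → m → e → l → r — 5 edges.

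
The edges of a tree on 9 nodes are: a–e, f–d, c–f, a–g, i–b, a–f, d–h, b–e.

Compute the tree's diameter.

A longest path is h-d-f-a-e-b-i, with 6 edges.

6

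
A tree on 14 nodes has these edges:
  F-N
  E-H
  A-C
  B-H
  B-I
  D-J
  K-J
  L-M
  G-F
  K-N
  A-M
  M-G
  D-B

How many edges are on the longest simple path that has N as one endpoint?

Distances from N peak at 6, attained at E.
N – K – J – D – B – H – E

6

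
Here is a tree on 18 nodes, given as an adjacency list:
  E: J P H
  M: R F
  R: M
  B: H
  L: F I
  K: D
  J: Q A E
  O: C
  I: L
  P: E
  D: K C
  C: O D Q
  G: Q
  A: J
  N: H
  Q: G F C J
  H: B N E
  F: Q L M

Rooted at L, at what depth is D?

4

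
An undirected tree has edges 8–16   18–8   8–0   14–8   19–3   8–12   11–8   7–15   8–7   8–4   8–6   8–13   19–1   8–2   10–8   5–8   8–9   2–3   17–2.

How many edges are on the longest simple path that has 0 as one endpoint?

5

A farthest node from 0 is 1.
The path 0-8-2-3-19-1 has 5 edges.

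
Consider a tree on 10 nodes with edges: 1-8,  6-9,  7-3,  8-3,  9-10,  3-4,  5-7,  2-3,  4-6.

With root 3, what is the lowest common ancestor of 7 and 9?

3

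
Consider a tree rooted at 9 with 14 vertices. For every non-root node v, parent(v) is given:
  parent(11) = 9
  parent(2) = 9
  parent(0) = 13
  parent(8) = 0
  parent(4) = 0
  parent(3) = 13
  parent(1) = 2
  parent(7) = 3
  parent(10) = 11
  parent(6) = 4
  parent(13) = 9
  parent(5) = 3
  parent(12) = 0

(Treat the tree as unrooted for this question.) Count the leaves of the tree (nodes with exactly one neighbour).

7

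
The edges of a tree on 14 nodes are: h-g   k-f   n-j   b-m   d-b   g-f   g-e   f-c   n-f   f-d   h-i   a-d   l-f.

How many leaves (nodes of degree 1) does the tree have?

Exactly 8 nodes have a single neighbour: a, c, e, i, j, k, l, m.

8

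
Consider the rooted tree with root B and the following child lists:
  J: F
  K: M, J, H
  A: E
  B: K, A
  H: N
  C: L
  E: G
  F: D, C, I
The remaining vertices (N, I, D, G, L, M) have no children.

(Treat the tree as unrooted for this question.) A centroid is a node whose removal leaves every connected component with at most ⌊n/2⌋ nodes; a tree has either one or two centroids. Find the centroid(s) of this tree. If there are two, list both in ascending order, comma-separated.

K

If K is removed the pieces have sizes 6, 4, 2, 1, all ≤ ⌊14/2⌋ = 7.
Every other node leaves some component of size > 7, so the centroid is unique.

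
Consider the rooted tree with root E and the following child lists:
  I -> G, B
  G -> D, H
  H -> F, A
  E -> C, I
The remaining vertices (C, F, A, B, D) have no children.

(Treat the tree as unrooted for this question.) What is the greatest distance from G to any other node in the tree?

Distances from G peak at 3, attained at C.
G – I – E – C

3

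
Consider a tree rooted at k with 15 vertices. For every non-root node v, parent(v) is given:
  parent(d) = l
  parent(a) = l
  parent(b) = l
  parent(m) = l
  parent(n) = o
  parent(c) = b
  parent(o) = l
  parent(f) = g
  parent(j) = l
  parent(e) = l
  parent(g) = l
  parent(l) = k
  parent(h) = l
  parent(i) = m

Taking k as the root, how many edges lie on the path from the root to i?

3

Climbing from i to the root: i–m–l–k. That's 3 steps.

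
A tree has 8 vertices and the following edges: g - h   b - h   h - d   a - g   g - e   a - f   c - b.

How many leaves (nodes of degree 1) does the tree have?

4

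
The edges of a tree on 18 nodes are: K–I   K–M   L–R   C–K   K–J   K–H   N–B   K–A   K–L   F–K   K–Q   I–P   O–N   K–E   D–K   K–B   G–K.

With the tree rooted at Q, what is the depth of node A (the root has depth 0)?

2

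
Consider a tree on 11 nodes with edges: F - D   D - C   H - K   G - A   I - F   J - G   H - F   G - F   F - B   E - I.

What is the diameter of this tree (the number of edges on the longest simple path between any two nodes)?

4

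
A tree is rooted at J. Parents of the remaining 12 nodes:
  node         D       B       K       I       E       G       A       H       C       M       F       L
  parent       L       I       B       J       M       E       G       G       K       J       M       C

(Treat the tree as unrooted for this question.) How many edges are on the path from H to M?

3

Walking from H: H – G – E – M. Length 3.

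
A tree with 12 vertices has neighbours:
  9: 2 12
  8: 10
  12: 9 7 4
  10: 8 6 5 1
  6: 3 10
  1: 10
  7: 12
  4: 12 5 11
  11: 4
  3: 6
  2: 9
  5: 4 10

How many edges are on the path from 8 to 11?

Walking from 8: 8 - 10 - 5 - 4 - 11. Length 4.

4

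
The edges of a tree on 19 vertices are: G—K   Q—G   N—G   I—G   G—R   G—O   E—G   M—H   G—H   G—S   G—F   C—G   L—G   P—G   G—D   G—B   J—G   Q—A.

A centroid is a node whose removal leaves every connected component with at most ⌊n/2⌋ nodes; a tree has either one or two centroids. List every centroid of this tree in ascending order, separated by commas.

G

Removing G splits the tree into components of sizes 2, 2, 1, 1, 1, 1, 1, 1, 1, 1, 1, 1, 1, 1, 1, 1; the largest is 2 ≤ ⌊19/2⌋ = 9.
Every other node leaves some component of size > 9, so the centroid is unique.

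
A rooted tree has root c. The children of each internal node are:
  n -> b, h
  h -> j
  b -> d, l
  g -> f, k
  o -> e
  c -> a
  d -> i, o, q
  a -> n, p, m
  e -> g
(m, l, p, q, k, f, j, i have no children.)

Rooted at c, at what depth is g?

7

Climbing from g to the root: g → e → o → d → b → n → a → c. That's 7 steps.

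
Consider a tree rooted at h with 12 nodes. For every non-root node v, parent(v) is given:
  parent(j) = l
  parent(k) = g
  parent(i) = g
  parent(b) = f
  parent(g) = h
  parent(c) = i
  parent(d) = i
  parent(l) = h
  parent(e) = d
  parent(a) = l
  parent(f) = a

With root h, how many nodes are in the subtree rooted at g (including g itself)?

6

g's subtree: {g, k, i, c, d, e}, size 6.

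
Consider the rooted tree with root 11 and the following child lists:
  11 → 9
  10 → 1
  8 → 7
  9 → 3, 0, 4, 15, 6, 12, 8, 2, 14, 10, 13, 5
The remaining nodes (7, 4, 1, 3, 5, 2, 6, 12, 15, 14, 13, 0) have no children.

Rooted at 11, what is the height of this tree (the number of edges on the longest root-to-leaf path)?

3

A deepest node is 7, reached by 11 → 9 → 8 → 7.
That path has 3 edges, so the height is 3.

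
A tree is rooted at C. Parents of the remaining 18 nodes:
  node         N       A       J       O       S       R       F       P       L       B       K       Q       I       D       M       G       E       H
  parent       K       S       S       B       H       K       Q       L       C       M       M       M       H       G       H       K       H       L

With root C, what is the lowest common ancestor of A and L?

Ancestors of A (toward the root): A, S, H, L, C.
Ancestors of L: L, C.
The deepest node appearing in both lists is L.

L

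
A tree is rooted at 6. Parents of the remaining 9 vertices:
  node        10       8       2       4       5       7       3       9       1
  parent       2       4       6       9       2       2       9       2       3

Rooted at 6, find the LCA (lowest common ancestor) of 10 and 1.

2

Path 10→root: 10 2 6; path 1→root: 1 3 9 2 6.
First common node: 2.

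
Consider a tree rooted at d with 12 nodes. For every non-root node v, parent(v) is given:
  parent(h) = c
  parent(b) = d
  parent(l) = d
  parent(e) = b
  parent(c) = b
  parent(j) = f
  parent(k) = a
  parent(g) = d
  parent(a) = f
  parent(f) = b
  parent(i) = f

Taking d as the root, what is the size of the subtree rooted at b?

b's subtree: {b, f, c, e, i, a, j, h, k}, size 9.

9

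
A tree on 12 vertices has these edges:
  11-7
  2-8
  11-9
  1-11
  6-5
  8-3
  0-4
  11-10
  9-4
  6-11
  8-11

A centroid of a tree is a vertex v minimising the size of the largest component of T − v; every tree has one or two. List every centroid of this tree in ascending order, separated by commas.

11

Delete 11: the remaining components have sizes 3, 3, 2, 1, 1, 1. Max 3 ≤ 6, so 11 is a centroid.
Every other node leaves some component of size > 6, so the centroid is unique.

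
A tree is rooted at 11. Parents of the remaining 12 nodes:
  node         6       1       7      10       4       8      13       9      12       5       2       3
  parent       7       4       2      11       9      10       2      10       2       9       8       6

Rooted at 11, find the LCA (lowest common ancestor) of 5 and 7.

Ancestors of 5 (toward the root): 5, 9, 10, 11.
Ancestors of 7: 7, 2, 8, 10, 11.
The deepest node appearing in both lists is 10.

10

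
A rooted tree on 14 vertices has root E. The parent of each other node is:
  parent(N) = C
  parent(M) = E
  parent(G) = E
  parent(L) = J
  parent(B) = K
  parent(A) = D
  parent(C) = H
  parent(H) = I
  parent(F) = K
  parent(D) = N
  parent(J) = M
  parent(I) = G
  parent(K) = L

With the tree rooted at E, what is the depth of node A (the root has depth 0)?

7

Path from E to A: E–G–I–H–C–N–D–A, which has 7 edges.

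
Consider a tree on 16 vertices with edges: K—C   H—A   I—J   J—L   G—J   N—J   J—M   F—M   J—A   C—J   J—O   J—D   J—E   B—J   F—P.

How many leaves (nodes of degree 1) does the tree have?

11

Degree-1 nodes: B, D, E, G, H, I, K, L, N, O, P — 11 of them.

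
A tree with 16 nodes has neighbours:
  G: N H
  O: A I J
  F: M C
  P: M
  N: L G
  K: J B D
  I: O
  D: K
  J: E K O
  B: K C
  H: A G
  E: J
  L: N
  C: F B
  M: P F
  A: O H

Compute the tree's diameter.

A longest path is L-N-G-H-A-O-J-K-B-C-F-M-P, with 12 edges.

12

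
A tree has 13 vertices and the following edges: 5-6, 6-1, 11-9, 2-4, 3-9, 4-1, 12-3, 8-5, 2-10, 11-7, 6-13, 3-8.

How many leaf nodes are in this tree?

Exactly 4 nodes have a single neighbour: 7, 10, 12, 13.

4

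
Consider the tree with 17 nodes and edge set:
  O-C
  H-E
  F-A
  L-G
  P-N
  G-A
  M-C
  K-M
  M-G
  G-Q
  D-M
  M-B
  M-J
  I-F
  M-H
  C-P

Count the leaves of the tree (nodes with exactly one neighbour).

The leaves are B, D, E, I, J, K, L, N, O, Q.
That is 10 leaves.

10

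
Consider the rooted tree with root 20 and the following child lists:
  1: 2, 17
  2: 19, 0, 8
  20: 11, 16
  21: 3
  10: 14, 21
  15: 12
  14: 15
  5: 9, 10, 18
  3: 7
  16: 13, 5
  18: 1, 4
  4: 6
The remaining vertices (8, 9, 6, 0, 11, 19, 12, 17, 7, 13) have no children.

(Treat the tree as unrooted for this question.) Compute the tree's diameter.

8

BFS from 7 reaches 0 last, at distance 8; BFS from 0 confirms no node is farther.
Path: 7 - 3 - 21 - 10 - 5 - 18 - 1 - 2 - 0.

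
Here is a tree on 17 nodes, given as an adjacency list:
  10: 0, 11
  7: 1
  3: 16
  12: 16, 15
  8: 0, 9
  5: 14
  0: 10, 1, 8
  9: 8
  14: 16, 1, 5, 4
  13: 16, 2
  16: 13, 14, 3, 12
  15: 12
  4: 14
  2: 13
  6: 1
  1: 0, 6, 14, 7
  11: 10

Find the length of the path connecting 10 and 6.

10 - 0 - 1 - 6: 3 edges.

3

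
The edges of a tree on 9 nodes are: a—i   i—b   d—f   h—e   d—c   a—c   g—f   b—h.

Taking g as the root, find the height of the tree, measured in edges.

8

The longest root-to-leaf path is g → f → d → c → a → i → b → h → e (8 edges).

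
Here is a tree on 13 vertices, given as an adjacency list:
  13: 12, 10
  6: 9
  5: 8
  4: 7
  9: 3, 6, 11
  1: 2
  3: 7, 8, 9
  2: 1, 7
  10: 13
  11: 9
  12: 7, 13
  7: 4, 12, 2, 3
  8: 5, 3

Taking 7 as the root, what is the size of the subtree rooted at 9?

The subtree rooted at 9 contains: 9, 11, 6 — 3 nodes.

3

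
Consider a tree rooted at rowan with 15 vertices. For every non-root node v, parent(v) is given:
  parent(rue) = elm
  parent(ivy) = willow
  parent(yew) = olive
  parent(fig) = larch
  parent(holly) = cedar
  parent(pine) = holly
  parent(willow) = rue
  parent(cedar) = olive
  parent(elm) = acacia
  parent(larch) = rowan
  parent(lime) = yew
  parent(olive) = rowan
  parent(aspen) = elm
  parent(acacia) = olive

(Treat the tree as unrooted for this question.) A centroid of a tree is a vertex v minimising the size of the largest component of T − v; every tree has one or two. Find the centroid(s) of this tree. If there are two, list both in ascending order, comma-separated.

olive

Delete olive: the remaining components have sizes 6, 3, 3, 2. Max 6 ≤ 7, so olive is a centroid.
No neighbour of olive does as well, so olive is the unique centroid.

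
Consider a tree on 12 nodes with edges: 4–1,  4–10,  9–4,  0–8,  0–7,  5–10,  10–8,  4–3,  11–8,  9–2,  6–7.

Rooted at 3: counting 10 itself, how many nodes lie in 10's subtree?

Descendants of 10 (including itself): 10, 8, 5, 0, 11, 7, 6. That's 7.

7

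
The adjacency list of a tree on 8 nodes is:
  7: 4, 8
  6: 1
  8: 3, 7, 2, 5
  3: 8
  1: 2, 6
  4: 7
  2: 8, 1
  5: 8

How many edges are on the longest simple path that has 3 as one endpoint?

4

The node farthest from 3 is 6, via 3–8–2–1–6 — 4 edges.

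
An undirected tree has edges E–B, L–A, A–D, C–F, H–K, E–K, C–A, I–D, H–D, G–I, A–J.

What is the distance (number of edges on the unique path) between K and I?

K–H–D–I: 3 edges.

3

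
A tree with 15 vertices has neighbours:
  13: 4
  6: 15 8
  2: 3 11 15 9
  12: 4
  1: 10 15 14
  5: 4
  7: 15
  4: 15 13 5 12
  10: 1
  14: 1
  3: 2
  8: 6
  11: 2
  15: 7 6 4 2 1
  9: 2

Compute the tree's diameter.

Starting from 12, a farthest node is 3 at distance 4.
One longest path: 12–4–15–2–3.
So the diameter is 4.

4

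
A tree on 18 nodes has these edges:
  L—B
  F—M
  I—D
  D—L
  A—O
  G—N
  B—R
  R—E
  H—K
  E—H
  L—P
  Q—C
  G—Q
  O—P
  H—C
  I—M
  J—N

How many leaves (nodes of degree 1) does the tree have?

4

Exactly 4 nodes have a single neighbour: A, F, J, K.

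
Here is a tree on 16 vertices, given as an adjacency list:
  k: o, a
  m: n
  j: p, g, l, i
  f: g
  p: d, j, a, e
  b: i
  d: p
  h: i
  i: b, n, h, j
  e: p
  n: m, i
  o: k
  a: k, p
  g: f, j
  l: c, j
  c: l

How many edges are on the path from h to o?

6

h - i - j - p - a - k - o: 6 edges.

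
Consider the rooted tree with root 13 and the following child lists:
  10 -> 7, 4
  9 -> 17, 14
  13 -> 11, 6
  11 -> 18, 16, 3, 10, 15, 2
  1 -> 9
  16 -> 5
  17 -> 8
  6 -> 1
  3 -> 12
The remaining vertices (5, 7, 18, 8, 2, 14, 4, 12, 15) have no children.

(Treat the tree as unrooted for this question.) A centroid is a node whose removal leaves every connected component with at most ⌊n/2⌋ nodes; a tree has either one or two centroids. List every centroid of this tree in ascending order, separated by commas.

11

Removing 11 splits the tree into components of sizes 7, 3, 2, 2, 1, 1, 1; the largest is 7 ≤ ⌊18/2⌋ = 9.
No neighbour of 11 does as well, so 11 is the unique centroid.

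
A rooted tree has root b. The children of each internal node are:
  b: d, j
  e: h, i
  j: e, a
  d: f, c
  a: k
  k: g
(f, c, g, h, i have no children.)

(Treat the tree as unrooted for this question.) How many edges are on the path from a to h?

3

The path is a–j–e–h, which has 3 edges.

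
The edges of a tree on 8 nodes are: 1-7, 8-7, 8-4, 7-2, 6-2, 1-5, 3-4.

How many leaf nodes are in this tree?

Degree-1 nodes: 3, 5, 6 — 3 of them.

3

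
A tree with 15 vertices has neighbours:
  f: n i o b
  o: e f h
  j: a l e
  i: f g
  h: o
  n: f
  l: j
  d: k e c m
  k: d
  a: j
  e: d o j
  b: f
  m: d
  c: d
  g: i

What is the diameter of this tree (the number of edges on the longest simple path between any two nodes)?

6

A longest path is g – i – f – o – e – j – a, with 6 edges.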